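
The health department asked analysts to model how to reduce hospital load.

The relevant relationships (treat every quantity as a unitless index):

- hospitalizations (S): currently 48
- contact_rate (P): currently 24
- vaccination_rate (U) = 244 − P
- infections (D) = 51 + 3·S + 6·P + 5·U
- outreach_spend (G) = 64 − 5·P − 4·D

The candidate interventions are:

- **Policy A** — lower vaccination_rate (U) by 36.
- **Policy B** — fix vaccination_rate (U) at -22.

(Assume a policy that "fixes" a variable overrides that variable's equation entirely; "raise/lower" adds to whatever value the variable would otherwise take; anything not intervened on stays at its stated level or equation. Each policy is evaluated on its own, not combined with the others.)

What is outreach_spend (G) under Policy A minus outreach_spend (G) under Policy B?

Policy A (U − 36):
  S = 48
  P = 24
  U = 244 − 24 (−36 from intervention) = 184
  D = 51 + 3·48 + 6·24 + 5·184 = 1259
  G = 64 − 5·24 − 4·1259 = -5092
Policy B (U := -22):
  S = 48
  P = 24
  U = -22
  D = 51 + 3·48 + 6·24 + 5·(-22) = 229
  G = 64 − 5·24 − 4·229 = -972
G: -5092 − (-972) = -4120

-4120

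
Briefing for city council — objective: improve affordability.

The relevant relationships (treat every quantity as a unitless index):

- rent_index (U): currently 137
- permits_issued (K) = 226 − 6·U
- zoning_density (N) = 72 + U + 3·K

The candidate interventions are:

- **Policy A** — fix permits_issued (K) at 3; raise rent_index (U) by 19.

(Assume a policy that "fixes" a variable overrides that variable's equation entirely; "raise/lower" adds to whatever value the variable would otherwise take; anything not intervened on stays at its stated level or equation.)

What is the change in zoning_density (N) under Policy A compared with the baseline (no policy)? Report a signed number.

Baseline:
  U = 137
  K = 226 − 6·137 = -596
  N = 72 + 137 + 3·(-596) = -1579
Policy A (K := 3, U + 19):
  U = 137 + 19 = 156
  K = 3
  N = 72 + 156 + 3·3 = 237
Change in N: 237 − (-1579) = 1816

1816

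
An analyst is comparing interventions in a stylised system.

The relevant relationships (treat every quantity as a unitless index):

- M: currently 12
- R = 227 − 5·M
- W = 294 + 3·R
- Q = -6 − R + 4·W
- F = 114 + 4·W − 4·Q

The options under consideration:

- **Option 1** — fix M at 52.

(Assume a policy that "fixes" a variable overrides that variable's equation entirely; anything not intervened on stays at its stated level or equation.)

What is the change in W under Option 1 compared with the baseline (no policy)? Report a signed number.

-600

Baseline:
  M = 12
  R = 227 − 5·12 = 167
  W = 294 + 3·167 = 795
Option 1 (M := 52):
  M = 52
  R = 227 − 5·52 = -33
  W = 294 + 3·(-33) = 195
Change in W: 195 − 795 = -600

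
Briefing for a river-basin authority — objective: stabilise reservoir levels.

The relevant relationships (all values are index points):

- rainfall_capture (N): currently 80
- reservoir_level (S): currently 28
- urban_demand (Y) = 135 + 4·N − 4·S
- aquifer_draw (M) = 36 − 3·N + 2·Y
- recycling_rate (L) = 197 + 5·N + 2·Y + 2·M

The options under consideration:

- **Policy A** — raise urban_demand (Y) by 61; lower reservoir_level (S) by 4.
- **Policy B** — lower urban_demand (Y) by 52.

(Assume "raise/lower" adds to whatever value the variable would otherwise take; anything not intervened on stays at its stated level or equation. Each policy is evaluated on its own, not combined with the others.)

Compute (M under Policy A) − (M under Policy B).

Policy A (Y + 61, S − 4):
  N = 80
  S = 28 − 4 = 24
  Y = 135 + 4·80 − 4·24 (+61 from intervention) = 420
  M = 36 − 3·80 + 2·420 = 636
Policy B (Y − 52):
  N = 80
  S = 28
  Y = 135 + 4·80 − 4·28 (−52 from intervention) = 291
  M = 36 − 3·80 + 2·291 = 378
M: 636 − 378 = 258

258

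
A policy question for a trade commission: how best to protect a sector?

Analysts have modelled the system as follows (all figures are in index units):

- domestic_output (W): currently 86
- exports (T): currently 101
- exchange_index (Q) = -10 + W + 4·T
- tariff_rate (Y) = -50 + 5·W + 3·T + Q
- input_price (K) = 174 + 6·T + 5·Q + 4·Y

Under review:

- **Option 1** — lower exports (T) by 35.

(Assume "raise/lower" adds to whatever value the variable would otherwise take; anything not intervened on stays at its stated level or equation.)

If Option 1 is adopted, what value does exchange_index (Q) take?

Option 1 (T − 35):
  W = 86
  T = 101 − 35 = 66
  Q = -10 + 86 + 4·66 = 340

340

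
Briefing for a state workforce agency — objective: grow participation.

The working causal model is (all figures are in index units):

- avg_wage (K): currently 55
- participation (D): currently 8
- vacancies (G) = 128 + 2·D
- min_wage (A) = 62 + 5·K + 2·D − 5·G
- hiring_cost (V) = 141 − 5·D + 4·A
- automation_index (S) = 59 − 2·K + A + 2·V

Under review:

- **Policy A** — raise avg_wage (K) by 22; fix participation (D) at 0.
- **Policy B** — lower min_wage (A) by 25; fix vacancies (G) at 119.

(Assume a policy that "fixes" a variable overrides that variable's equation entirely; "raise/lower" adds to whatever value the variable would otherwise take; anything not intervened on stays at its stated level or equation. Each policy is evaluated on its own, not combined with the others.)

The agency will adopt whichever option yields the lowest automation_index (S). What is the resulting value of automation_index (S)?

-2252

Policy A (K + 22, D := 0):
  K = 55 + 22 = 77
  D = 0
  G = 128 + 2·0 = 128
  A = 62 + 5·77 + 2·0 − 5·128 = -193
  V = 141 − 5·0 + 4·(-193) = -631
  S = 59 − 2·77 + (-193) + 2·(-631) = -1550
Policy B (A − 25, G := 119):
  K = 55
  D = 8
  G = 119
  A = 62 + 5·55 + 2·8 − 5·119 (−25 from intervention) = -267
  V = 141 − 5·8 + 4·(-267) = -967
  S = 59 − 2·55 + (-267) + 2·(-967) = -2252
Comparing — Policy A: S=-1550, Policy B: S=-2252. Lowest is -2252 (Policy B).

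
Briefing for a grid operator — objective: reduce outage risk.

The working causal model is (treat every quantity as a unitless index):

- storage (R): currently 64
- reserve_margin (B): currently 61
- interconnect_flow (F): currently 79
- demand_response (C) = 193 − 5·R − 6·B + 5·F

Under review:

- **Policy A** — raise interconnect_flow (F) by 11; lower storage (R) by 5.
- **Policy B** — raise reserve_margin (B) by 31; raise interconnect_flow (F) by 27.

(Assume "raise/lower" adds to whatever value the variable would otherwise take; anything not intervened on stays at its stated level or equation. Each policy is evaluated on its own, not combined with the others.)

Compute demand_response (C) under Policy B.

Policy B (B + 31, F + 27):
  R = 64
  B = 61 + 31 = 92
  F = 79 + 27 = 106
  C = 193 − 5·64 − 6·92 + 5·106 = -149

-149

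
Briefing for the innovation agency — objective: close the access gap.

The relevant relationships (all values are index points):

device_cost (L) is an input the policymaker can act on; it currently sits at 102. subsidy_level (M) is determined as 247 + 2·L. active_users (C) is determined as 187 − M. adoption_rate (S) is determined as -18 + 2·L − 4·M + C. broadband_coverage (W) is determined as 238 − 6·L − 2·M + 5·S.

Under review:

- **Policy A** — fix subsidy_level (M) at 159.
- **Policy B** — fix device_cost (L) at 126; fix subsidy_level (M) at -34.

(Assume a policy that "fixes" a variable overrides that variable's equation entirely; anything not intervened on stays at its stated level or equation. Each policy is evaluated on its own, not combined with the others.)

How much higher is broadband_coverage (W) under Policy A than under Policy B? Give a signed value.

-5307

Policy A (M := 159):
  L = 102
  M = 159
  C = 187 − 159 = 28
  S = -18 + 2·102 − 4·159 + 28 = -422
  W = 238 − 6·102 − 2·159 + 5·(-422) = -2802
Policy B (L := 126, M := -34):
  L = 126
  M = -34
  C = 187 − (-34) = 221
  S = -18 + 2·126 − 4·(-34) + 221 = 591
  W = 238 − 6·126 − 2·(-34) + 5·591 = 2505
W: -2802 − 2505 = -5307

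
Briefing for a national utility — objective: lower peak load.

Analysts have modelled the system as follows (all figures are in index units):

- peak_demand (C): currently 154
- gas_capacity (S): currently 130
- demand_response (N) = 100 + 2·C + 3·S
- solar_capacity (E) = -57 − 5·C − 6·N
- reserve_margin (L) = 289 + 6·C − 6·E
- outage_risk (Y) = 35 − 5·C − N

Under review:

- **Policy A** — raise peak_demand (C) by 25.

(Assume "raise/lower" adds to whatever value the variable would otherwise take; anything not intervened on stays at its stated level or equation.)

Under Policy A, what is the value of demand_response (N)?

Policy A (C + 25):
  C = 154 + 25 = 179
  S = 130
  N = 100 + 2·179 + 3·130 = 848

848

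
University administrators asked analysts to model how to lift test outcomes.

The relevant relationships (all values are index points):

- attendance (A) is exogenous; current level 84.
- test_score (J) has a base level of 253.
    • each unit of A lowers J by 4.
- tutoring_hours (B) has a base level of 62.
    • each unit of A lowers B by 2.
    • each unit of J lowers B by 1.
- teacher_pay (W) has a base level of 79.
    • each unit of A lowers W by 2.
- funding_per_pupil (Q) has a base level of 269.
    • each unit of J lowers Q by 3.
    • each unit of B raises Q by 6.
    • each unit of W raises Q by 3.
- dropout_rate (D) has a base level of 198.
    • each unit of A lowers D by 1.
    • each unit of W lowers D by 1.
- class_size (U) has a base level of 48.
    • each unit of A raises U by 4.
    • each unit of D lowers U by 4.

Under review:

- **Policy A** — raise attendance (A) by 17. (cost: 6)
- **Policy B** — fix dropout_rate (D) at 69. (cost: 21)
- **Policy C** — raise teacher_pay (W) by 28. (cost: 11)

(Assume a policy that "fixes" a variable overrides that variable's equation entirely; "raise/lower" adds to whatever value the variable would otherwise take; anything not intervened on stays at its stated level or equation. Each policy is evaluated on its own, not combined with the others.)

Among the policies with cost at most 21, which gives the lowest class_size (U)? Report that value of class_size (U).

-428

Policy A (A + 17):
  A = 84 + 17 = 101
  W = 79 − 2·101 = -123
  D = 198 − 101 − (-123) = 220
  U = 48 + 4·101 − 4·220 = -428
Policy B (D := 69):
  A = 84
  W = 79 − 2·84 = -89
  D = 69
  U = 48 + 4·84 − 4·69 = 108
Policy C (W + 28):
  A = 84
  W = 79 − 2·84 (+28 from intervention) = -61
  D = 198 − 84 − (-61) = 175
  U = 48 + 4·84 − 4·175 = -316
Comparing — Policy A: U=-428, Policy B: U=108, Policy C: U=-316. Lowest is -428 (Policy A).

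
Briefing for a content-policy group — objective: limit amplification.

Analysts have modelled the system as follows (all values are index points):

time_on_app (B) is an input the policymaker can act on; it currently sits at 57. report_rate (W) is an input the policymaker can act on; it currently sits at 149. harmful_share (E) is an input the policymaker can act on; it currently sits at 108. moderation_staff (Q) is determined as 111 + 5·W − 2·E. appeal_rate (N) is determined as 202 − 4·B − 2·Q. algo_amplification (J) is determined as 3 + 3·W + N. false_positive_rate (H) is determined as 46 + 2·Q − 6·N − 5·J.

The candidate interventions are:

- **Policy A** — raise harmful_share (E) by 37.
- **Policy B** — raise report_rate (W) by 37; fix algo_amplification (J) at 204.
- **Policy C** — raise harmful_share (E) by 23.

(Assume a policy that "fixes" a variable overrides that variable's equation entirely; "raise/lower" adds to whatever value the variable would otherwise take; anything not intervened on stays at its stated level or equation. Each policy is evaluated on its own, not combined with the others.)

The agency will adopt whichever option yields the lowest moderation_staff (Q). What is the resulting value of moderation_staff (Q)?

566

Policy A (E + 37):
  W = 149
  E = 108 + 37 = 145
  Q = 111 + 5·149 − 2·145 = 566
Policy B (W + 37, J := 204):
  W = 149 + 37 = 186
  E = 108
  Q = 111 + 5·186 − 2·108 = 825
Policy C (E + 23):
  W = 149
  E = 108 + 23 = 131
  Q = 111 + 5·149 − 2·131 = 594
Comparing — Policy A: Q=566, Policy B: Q=825, Policy C: Q=594. Lowest is 566 (Policy A).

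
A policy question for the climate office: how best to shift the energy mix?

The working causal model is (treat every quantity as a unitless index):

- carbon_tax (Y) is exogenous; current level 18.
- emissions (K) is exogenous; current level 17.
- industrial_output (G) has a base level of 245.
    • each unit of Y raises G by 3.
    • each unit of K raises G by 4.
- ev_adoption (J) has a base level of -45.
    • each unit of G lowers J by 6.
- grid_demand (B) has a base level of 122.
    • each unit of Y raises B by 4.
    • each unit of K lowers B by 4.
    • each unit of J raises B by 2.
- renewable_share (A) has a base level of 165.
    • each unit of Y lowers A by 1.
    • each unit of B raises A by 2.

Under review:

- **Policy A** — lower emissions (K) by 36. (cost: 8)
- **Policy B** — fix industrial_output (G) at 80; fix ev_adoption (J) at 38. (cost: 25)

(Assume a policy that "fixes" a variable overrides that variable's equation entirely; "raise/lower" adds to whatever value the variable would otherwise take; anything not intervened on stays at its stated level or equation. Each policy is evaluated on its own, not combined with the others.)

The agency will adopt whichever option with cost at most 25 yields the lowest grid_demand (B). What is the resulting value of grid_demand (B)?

Policy A (K − 36):
  Y = 18
  K = 17 − 36 = -19
  G = 245 + 3·18 + 4·(-19) = 223
  J = -45 − 6·223 = -1383
  B = 122 + 4·18 − 4·(-19) + 2·(-1383) = -2496
Policy B (G := 80, J := 38):
  Y = 18
  K = 17
  G = 80
  J = 38
  B = 122 + 4·18 − 4·17 + 2·38 = 202
Comparing — Policy A: B=-2496, Policy B: B=202. Lowest is -2496 (Policy A).

-2496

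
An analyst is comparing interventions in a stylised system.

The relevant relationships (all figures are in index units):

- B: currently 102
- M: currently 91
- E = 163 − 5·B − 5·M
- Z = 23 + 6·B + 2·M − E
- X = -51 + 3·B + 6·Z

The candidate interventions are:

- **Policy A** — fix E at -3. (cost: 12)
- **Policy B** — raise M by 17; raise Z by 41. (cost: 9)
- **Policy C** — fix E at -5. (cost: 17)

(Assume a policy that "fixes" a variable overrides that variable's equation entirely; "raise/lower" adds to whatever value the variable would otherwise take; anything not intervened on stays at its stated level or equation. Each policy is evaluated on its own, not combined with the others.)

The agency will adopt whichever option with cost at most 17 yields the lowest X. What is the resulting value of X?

Policy A (E := -3):
  B = 102
  M = 91
  E = -3
  Z = 23 + 6·102 + 2·91 − (-3) = 820
  X = -51 + 3·102 + 6·820 = 5175
Policy B (M + 17, Z + 41):
  B = 102
  M = 91 + 17 = 108
  E = 163 − 5·102 − 5·108 = -887
  Z = 23 + 6·102 + 2·108 − (-887) (+41 from intervention) = 1779
  X = -51 + 3·102 + 6·1779 = 10929
Policy C (E := -5):
  B = 102
  M = 91
  E = -5
  Z = 23 + 6·102 + 2·91 − (-5) = 822
  X = -51 + 3·102 + 6·822 = 5187
Comparing — Policy A: X=5175, Policy B: X=10929, Policy C: X=5187. Lowest is 5175 (Policy A).

5175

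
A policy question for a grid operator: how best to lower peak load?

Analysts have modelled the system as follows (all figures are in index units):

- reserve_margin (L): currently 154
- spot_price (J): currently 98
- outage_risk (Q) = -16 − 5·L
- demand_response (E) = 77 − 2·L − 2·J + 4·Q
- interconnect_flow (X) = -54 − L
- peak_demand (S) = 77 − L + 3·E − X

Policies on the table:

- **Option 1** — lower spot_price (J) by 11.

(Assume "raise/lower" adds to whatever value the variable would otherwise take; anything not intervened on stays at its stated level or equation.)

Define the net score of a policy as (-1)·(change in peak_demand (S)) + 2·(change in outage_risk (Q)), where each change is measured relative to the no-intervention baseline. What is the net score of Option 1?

Baseline:
  L = 154
  J = 98
  Q = -16 − 5·154 = -786
  E = 77 − 2·154 − 2·98 + 4·(-786) = -3571
  X = -54 − 154 = -208
  S = 77 − 154 + 3·(-3571) − (-208) = -10582
Option 1 (J − 11):
  L = 154
  J = 98 − 11 = 87
  Q = -16 − 5·154 = -786
  E = 77 − 2·154 − 2·87 + 4·(-786) = -3549
  X = -54 − 154 = -208
  S = 77 − 154 + 3·(-3549) − (-208) = -10516
ΔS = -10516 − (-10582) = 66; ΔQ = -786 − (-786) = 0
Score = (-1)·66 + 2·0 = -66

-66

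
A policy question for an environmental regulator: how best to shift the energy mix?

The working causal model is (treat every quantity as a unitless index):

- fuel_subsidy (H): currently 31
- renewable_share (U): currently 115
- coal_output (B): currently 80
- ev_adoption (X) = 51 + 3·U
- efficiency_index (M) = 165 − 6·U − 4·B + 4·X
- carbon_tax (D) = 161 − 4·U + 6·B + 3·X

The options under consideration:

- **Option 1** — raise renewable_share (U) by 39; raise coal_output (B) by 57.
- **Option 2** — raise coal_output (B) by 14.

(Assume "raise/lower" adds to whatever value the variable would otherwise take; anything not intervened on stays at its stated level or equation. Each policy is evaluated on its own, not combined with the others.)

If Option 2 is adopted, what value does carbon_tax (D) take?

1453

Option 2 (B + 14):
  U = 115
  B = 80 + 14 = 94
  X = 51 + 3·115 = 396
  D = 161 − 4·115 + 6·94 + 3·396 = 1453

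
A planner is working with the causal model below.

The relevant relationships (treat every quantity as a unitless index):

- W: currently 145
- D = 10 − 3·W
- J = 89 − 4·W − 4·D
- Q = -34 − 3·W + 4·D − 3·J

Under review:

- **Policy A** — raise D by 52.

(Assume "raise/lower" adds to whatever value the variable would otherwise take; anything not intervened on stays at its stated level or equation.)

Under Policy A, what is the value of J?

1001

Policy A (D + 52):
  W = 145
  D = 10 − 3·145 (+52 from intervention) = -373
  J = 89 − 4·145 − 4·(-373) = 1001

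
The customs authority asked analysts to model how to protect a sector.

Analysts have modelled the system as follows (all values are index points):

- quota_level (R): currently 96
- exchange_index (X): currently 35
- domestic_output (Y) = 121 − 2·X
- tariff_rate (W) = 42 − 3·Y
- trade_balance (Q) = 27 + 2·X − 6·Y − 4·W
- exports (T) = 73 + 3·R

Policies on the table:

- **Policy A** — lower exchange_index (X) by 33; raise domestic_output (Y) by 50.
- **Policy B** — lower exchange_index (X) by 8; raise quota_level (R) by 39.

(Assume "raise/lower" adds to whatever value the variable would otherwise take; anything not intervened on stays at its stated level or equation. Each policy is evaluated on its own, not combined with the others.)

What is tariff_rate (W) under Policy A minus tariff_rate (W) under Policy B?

Policy A (X − 33, Y + 50):
  X = 35 − 33 = 2
  Y = 121 − 2·2 (+50 from intervention) = 167
  W = 42 − 3·167 = -459
Policy B (X − 8, R + 39):
  X = 35 − 8 = 27
  Y = 121 − 2·27 = 67
  W = 42 − 3·67 = -159
W: -459 − (-159) = -300

-300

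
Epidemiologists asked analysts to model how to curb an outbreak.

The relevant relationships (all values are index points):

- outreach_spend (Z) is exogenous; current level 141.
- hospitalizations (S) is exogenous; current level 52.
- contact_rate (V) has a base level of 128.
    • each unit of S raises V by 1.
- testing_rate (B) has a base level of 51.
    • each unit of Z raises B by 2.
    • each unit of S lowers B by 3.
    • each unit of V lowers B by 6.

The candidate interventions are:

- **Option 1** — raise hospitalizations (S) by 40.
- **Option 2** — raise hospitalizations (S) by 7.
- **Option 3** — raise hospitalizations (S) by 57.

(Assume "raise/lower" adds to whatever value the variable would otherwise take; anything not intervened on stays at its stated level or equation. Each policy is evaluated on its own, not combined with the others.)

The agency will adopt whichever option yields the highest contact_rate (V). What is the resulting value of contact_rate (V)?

237

Option 1 (S + 40):
  S = 52 + 40 = 92
  V = 128 + 92 = 220
Option 2 (S + 7):
  S = 52 + 7 = 59
  V = 128 + 59 = 187
Option 3 (S + 57):
  S = 52 + 57 = 109
  V = 128 + 109 = 237
Comparing — Option 1: V=220, Option 2: V=187, Option 3: V=237. Highest is 237 (Option 3).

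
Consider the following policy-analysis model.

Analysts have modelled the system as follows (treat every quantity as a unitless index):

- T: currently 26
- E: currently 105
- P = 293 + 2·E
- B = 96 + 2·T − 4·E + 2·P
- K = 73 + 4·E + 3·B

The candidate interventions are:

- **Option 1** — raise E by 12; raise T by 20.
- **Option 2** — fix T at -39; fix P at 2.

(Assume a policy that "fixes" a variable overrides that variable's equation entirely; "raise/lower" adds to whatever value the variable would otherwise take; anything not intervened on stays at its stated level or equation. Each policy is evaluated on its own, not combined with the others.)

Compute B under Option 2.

-398

Option 2 (T := -39, P := 2):
  T = -39
  E = 105
  P = 2
  B = 96 + 2·(-39) − 4·105 + 2·2 = -398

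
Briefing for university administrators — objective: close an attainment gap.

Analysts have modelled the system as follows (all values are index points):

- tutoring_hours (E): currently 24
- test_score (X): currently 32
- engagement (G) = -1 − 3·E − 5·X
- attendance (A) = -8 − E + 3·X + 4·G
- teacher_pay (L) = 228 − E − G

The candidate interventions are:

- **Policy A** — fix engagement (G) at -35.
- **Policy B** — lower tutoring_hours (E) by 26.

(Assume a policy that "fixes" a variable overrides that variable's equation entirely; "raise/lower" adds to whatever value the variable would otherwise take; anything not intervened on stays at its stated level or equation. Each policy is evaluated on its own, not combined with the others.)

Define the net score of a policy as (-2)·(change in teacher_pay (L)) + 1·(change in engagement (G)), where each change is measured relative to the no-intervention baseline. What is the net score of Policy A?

Baseline:
  E = 24
  X = 32
  G = -1 − 3·24 − 5·32 = -233
  L = 228 − 24 − (-233) = 437
Policy A (G := -35):
  E = 24
  X = 32
  G = -35
  L = 228 − 24 − (-35) = 239
ΔL = 239 − 437 = -198; ΔG = -35 − (-233) = 198
Score = (-2)·(-198) + 1·198 = 594

594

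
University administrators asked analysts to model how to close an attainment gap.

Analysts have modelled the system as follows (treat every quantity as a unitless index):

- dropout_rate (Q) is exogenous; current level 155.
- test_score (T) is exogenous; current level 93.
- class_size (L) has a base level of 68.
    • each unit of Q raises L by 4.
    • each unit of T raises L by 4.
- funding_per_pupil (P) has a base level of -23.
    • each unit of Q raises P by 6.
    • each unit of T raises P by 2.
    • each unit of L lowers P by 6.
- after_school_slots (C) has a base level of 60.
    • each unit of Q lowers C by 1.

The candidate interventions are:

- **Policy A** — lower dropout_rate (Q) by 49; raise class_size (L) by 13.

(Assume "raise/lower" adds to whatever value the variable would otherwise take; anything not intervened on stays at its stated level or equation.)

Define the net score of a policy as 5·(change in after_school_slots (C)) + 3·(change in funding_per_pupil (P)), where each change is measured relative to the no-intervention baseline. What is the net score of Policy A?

2657

Baseline:
  Q = 155
  T = 93
  L = 68 + 4·155 + 4·93 = 1060
  P = -23 + 6·155 + 2·93 − 6·1060 = -5267
  C = 60 − 155 = -95
Policy A (Q − 49, L + 13):
  Q = 155 − 49 = 106
  T = 93
  L = 68 + 4·106 + 4·93 (+13 from intervention) = 877
  P = -23 + 6·106 + 2·93 − 6·877 = -4463
  C = 60 − 106 = -46
ΔC = -46 − (-95) = 49; ΔP = -4463 − (-5267) = 804
Score = 5·49 + 3·804 = 2657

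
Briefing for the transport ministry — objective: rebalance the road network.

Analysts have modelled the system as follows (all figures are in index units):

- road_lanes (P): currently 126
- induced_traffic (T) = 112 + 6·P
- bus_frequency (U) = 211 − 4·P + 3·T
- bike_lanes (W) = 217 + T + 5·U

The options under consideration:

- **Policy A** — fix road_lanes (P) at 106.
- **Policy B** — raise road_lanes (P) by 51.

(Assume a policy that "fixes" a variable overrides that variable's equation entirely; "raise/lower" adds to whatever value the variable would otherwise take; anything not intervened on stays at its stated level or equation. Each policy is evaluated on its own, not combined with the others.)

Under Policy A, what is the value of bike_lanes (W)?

Policy A (P := 106):
  P = 106
  T = 112 + 6·106 = 748
  U = 211 − 4·106 + 3·748 = 2031
  W = 217 + 748 + 5·2031 = 11120

11120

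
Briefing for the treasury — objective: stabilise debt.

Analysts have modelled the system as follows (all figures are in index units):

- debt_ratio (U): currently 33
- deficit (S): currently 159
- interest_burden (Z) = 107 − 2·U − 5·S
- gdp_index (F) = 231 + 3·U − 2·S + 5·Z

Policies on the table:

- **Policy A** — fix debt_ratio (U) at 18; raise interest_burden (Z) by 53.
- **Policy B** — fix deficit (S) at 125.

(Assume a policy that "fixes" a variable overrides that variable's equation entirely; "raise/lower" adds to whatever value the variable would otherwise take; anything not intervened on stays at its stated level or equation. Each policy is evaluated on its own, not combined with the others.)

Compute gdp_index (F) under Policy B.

Policy B (S := 125):
  U = 33
  S = 125
  Z = 107 − 2·33 − 5·125 = -584
  F = 231 + 3·33 − 2·125 + 5·(-584) = -2840

-2840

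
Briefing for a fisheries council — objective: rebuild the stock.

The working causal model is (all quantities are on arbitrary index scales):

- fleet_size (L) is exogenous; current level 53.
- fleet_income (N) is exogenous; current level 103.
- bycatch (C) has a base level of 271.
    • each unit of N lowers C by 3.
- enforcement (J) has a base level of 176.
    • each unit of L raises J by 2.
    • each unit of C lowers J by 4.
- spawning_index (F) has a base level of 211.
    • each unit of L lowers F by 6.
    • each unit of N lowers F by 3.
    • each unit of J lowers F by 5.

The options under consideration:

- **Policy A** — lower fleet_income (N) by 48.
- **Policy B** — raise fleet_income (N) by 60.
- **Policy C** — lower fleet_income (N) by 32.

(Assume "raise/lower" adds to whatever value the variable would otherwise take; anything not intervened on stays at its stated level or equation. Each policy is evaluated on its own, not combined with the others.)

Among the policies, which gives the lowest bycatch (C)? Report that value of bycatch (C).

Policy A (N − 48):
  N = 103 − 48 = 55
  C = 271 − 3·55 = 106
Policy B (N + 60):
  N = 103 + 60 = 163
  C = 271 − 3·163 = -218
Policy C (N − 32):
  N = 103 − 32 = 71
  C = 271 − 3·71 = 58
Comparing — Policy A: C=106, Policy B: C=-218, Policy C: C=58. Lowest is -218 (Policy B).

-218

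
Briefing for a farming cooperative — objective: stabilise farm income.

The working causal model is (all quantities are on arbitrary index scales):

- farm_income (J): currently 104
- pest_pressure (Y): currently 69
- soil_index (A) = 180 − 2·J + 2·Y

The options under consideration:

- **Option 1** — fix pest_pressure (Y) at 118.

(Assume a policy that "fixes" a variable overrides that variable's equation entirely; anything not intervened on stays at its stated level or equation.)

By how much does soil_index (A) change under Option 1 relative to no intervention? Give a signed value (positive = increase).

Baseline:
  J = 104
  Y = 69
  A = 180 − 2·104 + 2·69 = 110
Option 1 (Y := 118):
  J = 104
  Y = 118
  A = 180 − 2·104 + 2·118 = 208
Change in A: 208 − 110 = 98

98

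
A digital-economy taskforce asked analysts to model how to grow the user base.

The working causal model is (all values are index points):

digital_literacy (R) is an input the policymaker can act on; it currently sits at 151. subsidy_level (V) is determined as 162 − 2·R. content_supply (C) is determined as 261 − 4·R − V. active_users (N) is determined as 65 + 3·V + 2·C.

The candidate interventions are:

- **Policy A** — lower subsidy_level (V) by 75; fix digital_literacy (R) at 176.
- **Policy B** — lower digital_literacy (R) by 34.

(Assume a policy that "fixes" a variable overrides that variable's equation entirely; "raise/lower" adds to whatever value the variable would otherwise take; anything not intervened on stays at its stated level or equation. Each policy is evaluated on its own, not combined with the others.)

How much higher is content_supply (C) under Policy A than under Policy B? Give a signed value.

Policy A (V − 75, R := 176):
  R = 176
  V = 162 − 2·176 (−75 from intervention) = -265
  C = 261 − 4·176 − (-265) = -178
Policy B (R − 34):
  R = 151 − 34 = 117
  V = 162 − 2·117 = -72
  C = 261 − 4·117 − (-72) = -135
C: -178 − (-135) = -43

-43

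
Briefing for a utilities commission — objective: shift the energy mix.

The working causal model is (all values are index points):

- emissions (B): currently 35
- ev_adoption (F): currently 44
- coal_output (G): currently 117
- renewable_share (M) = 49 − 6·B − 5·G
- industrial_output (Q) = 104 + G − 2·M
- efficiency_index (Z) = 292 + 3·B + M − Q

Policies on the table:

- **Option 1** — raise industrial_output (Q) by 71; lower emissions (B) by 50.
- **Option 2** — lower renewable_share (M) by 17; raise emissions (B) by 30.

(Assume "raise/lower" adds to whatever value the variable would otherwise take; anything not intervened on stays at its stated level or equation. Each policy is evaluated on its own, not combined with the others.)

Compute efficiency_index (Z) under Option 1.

-1383

Option 1 (Q + 71, B − 50):
  B = 35 − 50 = -15
  G = 117
  M = 49 − 6·(-15) − 5·117 = -446
  Q = 104 + 117 − 2·(-446) (+71 from intervention) = 1184
  Z = 292 + 3·(-15) + (-446) − 1184 = -1383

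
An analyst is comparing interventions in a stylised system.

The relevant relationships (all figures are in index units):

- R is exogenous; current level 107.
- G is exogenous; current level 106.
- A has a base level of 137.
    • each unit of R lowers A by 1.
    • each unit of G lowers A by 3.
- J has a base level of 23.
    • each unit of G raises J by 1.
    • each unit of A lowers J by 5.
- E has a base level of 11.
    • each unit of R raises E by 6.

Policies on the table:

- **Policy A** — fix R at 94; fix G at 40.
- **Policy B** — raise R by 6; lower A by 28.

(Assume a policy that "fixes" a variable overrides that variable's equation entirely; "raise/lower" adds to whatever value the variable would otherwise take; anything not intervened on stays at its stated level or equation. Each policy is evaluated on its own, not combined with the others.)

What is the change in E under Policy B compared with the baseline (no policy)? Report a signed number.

Baseline:
  R = 107
  E = 11 + 6·107 = 653
Policy B (R + 6, A − 28):
  R = 107 + 6 = 113
  E = 11 + 6·113 = 689
Change in E: 689 − 653 = 36

36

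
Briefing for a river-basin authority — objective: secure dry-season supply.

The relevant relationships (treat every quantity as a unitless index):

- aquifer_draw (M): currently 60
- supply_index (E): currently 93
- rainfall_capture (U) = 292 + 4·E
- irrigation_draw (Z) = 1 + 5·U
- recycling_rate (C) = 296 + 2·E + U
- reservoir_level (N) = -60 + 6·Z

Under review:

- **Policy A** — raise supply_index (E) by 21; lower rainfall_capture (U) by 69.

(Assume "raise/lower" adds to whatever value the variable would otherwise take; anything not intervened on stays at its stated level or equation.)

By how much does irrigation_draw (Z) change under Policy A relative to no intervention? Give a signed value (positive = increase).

75

Baseline:
  E = 93
  U = 292 + 4·93 = 664
  Z = 1 + 5·664 = 3321
Policy A (E + 21, U − 69):
  E = 93 + 21 = 114
  U = 292 + 4·114 (−69 from intervention) = 679
  Z = 1 + 5·679 = 3396
Change in Z: 3396 − 3321 = 75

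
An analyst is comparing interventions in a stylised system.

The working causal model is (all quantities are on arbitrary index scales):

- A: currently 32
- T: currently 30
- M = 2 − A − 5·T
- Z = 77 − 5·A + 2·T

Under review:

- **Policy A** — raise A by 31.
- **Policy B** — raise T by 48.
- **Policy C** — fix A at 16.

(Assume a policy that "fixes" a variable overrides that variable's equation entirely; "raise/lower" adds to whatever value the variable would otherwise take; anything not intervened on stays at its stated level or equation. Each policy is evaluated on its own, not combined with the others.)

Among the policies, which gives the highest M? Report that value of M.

-164

Policy A (A + 31):
  A = 32 + 31 = 63
  T = 30
  M = 2 − 63 − 5·30 = -211
Policy B (T + 48):
  A = 32
  T = 30 + 48 = 78
  M = 2 − 32 − 5·78 = -420
Policy C (A := 16):
  A = 16
  T = 30
  M = 2 − 16 − 5·30 = -164
Comparing — Policy A: M=-211, Policy B: M=-420, Policy C: M=-164. Highest is -164 (Policy C).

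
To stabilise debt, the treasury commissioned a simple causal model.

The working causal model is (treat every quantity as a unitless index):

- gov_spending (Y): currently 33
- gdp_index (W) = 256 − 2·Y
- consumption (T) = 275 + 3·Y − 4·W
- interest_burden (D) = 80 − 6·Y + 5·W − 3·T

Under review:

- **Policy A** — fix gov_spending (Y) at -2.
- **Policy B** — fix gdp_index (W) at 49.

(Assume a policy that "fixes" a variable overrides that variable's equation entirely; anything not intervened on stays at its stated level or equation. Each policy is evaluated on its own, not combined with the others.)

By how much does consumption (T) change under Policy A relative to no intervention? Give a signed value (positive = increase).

Baseline:
  Y = 33
  W = 256 − 2·33 = 190
  T = 275 + 3·33 − 4·190 = -386
Policy A (Y := -2):
  Y = -2
  W = 256 − 2·(-2) = 260
  T = 275 + 3·(-2) − 4·260 = -771
Change in T: -771 − (-386) = -385

-385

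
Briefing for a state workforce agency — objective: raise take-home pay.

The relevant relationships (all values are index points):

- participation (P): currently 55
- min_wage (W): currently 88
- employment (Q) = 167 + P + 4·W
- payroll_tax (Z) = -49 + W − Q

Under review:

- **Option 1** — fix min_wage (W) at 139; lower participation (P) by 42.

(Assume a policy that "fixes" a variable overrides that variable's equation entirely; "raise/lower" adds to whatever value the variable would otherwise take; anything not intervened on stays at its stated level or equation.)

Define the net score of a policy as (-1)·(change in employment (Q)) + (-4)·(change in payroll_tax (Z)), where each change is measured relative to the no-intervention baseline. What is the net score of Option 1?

282

Baseline:
  P = 55
  W = 88
  Q = 167 + 55 + 4·88 = 574
  Z = -49 + 88 − 574 = -535
Option 1 (W := 139, P − 42):
  P = 55 − 42 = 13
  W = 139
  Q = 167 + 13 + 4·139 = 736
  Z = -49 + 139 − 736 = -646
ΔQ = 736 − 574 = 162; ΔZ = -646 − (-535) = -111
Score = (-1)·162 + (-4)·(-111) = 282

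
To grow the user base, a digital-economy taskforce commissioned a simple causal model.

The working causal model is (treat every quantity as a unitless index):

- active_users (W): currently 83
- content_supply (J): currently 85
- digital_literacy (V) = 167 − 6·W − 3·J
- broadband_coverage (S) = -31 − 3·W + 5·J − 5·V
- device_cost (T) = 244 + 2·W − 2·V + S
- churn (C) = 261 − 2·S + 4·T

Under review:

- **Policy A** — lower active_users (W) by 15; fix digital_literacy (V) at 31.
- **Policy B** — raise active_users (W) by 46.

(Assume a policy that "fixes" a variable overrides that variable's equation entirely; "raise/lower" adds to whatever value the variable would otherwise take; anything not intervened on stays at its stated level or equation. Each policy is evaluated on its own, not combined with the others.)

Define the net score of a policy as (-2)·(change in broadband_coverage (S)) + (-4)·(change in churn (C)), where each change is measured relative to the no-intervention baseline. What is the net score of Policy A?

50624

Baseline:
  W = 83
  J = 85
  V = 167 − 6·83 − 3·85 = -586
  S = -31 − 3·83 + 5·85 − 5·(-586) = 3075
  T = 244 + 2·83 − 2·(-586) + 3075 = 4657
  C = 261 − 2·3075 + 4·4657 = 12739
Policy A (W − 15, V := 31):
  W = 83 − 15 = 68
  J = 85
  V = 31
  S = -31 − 3·68 + 5·85 − 5·31 = 35
  T = 244 + 2·68 − 2·31 + 35 = 353
  C = 261 − 2·35 + 4·353 = 1603
ΔS = 35 − 3075 = -3040; ΔC = 1603 − 12739 = -11136
Score = (-2)·(-3040) + (-4)·(-11136) = 50624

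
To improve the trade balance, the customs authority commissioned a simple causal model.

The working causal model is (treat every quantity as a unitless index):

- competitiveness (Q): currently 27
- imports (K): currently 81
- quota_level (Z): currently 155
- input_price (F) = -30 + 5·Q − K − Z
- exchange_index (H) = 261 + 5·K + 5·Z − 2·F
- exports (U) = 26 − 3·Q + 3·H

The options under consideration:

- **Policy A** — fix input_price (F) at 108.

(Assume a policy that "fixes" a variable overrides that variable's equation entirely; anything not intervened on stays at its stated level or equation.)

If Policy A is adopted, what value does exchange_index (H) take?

1225

Policy A (F := 108):
  Q = 27
  K = 81
  Z = 155
  F = 108
  H = 261 + 5·81 + 5·155 − 2·108 = 1225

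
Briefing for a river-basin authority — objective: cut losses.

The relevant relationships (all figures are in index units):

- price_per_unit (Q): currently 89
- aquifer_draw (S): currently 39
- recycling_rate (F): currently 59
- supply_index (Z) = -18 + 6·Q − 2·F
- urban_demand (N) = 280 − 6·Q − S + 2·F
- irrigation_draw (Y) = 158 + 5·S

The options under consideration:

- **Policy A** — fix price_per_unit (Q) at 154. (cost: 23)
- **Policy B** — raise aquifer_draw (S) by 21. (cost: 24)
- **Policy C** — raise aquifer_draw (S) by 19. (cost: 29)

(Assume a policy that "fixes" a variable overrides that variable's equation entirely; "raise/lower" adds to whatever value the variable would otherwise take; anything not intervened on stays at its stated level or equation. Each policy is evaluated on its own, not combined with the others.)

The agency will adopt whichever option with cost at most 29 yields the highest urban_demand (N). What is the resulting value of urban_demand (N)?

-194

Policy A (Q := 154):
  Q = 154
  S = 39
  F = 59
  N = 280 − 6·154 − 39 + 2·59 = -565
Policy B (S + 21):
  Q = 89
  S = 39 + 21 = 60
  F = 59
  N = 280 − 6·89 − 60 + 2·59 = -196
Policy C (S + 19):
  Q = 89
  S = 39 + 19 = 58
  F = 59
  N = 280 − 6·89 − 58 + 2·59 = -194
Comparing — Policy A: N=-565, Policy B: N=-196, Policy C: N=-194. Highest is -194 (Policy C).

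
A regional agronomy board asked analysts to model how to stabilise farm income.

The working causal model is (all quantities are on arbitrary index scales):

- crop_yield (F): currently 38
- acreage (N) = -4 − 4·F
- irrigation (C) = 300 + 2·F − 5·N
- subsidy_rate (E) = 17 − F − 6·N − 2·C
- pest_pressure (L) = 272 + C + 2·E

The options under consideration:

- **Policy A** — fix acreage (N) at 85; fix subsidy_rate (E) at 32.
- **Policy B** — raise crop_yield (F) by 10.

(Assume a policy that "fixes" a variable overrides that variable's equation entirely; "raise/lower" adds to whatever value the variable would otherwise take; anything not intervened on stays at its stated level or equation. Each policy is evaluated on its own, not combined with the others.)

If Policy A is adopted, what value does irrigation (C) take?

Policy A (N := 85, E := 32):
  F = 38
  N = 85
  C = 300 + 2·38 − 5·85 = -49

-49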